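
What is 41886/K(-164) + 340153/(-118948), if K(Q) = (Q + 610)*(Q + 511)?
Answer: -23830251329/9204315188 ≈ -2.5890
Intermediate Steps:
K(Q) = (511 + Q)*(610 + Q) (K(Q) = (610 + Q)*(511 + Q) = (511 + Q)*(610 + Q))
41886/K(-164) + 340153/(-118948) = 41886/(311710 + (-164)² + 1121*(-164)) + 340153/(-118948) = 41886/(311710 + 26896 - 183844) + 340153*(-1/118948) = 41886/154762 - 340153/118948 = 41886*(1/154762) - 340153/118948 = 20943/77381 - 340153/118948 = -23830251329/9204315188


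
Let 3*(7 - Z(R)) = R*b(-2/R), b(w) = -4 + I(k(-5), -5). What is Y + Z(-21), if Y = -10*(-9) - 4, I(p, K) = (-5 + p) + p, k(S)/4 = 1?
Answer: 86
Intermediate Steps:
k(S) = 4 (k(S) = 4*1 = 4)
I(p, K) = -5 + 2*p
b(w) = -1 (b(w) = -4 + (-5 + 2*4) = -4 + (-5 + 8) = -4 + 3 = -1)
Z(R) = 7 + R/3 (Z(R) = 7 - R*(-1)/3 = 7 - (-1)*R/3 = 7 + R/3)
Y = 86 (Y = 90 - 4 = 86)
Y + Z(-21) = 86 + (7 + (⅓)*(-21)) = 86 + (7 - 7) = 86 + 0 = 86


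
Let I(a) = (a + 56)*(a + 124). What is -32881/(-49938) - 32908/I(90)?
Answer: -154006435/390065718 ≈ -0.39482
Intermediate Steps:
I(a) = (56 + a)*(124 + a)
-32881/(-49938) - 32908/I(90) = -32881/(-49938) - 32908/(6944 + 90² + 180*90) = -32881*(-1/49938) - 32908/(6944 + 8100 + 16200) = 32881/49938 - 32908/31244 = 32881/49938 - 32908*1/31244 = 32881/49938 - 8227/7811 = -154006435/390065718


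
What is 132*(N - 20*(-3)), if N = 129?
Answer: 24948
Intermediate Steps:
132*(N - 20*(-3)) = 132*(129 - 20*(-3)) = 132*(129 + 60) = 132*189 = 24948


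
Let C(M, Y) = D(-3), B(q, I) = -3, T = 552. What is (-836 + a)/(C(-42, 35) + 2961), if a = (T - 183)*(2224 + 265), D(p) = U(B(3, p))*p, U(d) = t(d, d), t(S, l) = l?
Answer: 183521/594 ≈ 308.96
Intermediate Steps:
U(d) = d
D(p) = -3*p
C(M, Y) = 9 (C(M, Y) = -3*(-3) = 9)
a = 918441 (a = (552 - 183)*(2224 + 265) = 369*2489 = 918441)
(-836 + a)/(C(-42, 35) + 2961) = (-836 + 918441)/(9 + 2961) = 917605/2970 = 917605*(1/2970) = 183521/594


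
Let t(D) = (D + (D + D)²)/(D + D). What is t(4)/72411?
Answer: 17/144822 ≈ 0.00011739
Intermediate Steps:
t(D) = (D + 4*D²)/(2*D) (t(D) = (D + (2*D)²)/((2*D)) = (D + 4*D²)*(1/(2*D)) = (D + 4*D²)/(2*D))
t(4)/72411 = (½ + 2*4)/72411 = (½ + 8)*(1/72411) = (17/2)*(1/72411) = 17/144822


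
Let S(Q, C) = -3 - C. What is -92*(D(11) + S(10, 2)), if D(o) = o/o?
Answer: 368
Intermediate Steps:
D(o) = 1
-92*(D(11) + S(10, 2)) = -92*(1 + (-3 - 1*2)) = -92*(1 + (-3 - 2)) = -92*(1 - 5) = -92*(-4) = 368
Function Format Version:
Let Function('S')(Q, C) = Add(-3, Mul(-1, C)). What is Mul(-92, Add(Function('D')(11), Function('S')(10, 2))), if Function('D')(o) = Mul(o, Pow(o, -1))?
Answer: 368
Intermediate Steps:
Function('D')(o) = 1
Mul(-92, Add(Function('D')(11), Function('S')(10, 2))) = Mul(-92, Add(1, Add(-3, Mul(-1, 2)))) = Mul(-92, Add(1, Add(-3, -2))) = Mul(-92, Add(1, -5)) = Mul(-92, -4) = 368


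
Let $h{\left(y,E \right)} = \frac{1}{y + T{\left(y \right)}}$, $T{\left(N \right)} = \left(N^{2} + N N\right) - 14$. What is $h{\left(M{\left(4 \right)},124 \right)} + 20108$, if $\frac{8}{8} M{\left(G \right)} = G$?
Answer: $\frac{442377}{22} \approx 20108.0$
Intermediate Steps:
$T{\left(N \right)} = -14 + 2 N^{2}$ ($T{\left(N \right)} = \left(N^{2} + N^{2}\right) - 14 = 2 N^{2} - 14 = -14 + 2 N^{2}$)
$M{\left(G \right)} = G$
$h{\left(y,E \right)} = \frac{1}{-14 + y + 2 y^{2}}$ ($h{\left(y,E \right)} = \frac{1}{y + \left(-14 + 2 y^{2}\right)} = \frac{1}{-14 + y + 2 y^{2}}$)
$h{\left(M{\left(4 \right)},124 \right)} + 20108 = \frac{1}{-14 + 4 + 2 \cdot 4^{2}} + 20108 = \frac{1}{-14 + 4 + 2 \cdot 16} + 20108 = \frac{1}{-14 + 4 + 32} + 20108 = \frac{1}{22} + 20108 = \frac{442377}{22}$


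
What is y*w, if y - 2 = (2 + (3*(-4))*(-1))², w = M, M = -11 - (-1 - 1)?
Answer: -1782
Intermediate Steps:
M = -9 (M = -11 - 1*(-2) = -11 + 2 = -9)
w = -9
y = 198 (y = 2 + (2 + (3*(-4))*(-1))² = 2 + (2 - 12*(-1))² = 2 + (2 + 12)² = 2 + 14² = 2 + 196 = 198)
y*w = 198*(-9) = -1782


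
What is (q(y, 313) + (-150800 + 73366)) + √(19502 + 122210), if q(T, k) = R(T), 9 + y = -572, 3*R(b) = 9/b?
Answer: -44989157/581 + 4*√8857 ≈ -77058.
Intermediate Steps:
R(b) = 3/b (R(b) = (9/b)/3 = 3/b)
y = -581 (y = -9 - 572 = -581)
q(T, k) = 3/T
(q(y, 313) + (-150800 + 73366)) + √(19502 + 122210) = (3/(-581) + (-150800 + 73366)) + √(19502 + 122210) = (3*(-1/581) - 77434) + √141712 = (-3/581 - 77434) + 4*√8857 = -44989157/581 + 4*√8857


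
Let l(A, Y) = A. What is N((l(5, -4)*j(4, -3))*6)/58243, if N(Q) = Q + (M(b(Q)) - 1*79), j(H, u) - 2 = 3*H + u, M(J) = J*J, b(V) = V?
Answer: 109151/58243 ≈ 1.8741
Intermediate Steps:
M(J) = J²
j(H, u) = 2 + u + 3*H (j(H, u) = 2 + (3*H + u) = 2 + (u + 3*H) = 2 + u + 3*H)
N(Q) = -79 + Q + Q² (N(Q) = Q + (Q² - 1*79) = Q + (Q² - 79) = Q + (-79 + Q²) = -79 + Q + Q²)
N((l(5, -4)*j(4, -3))*6)/58243 = (-79 + (5*(2 - 3 + 3*4))*6 + ((5*(2 - 3 + 3*4))*6)²)/58243 = (-79 + (5*(2 - 3 + 12))*6 + ((5*(2 - 3 + 12))*6)²)*(1/58243) = (-79 + (5*11)*6 + ((5*11)*6)²)*(1/58243) = (-79 + 55*6 + (55*6)²)*(1/58243) = (-79 + 330 + 330²)*(1/58243) = (-79 + 330 + 108900)*(1/58243) = 109151*(1/58243) = 109151/58243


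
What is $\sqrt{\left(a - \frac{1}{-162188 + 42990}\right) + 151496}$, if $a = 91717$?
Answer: $\frac{5 \sqrt{138224399898146}}{119198} \approx 493.17$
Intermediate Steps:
$\sqrt{\left(a - \frac{1}{-162188 + 42990}\right) + 151496} = \sqrt{\left(91717 - \frac{1}{-162188 + 42990}\right) + 151496} = \sqrt{\left(91717 - \frac{1}{-119198}\right) + 151496} = \sqrt{\left(91717 - - \frac{1}{119198}\right) + 151496} = \sqrt{\left(91717 + \frac{1}{119198}\right) + 151496} = \sqrt{\frac{10932482967}{119198} + 151496} = \sqrt{\frac{28990503175}{119198}} = \frac{5 \sqrt{138224399898146}}{119198}$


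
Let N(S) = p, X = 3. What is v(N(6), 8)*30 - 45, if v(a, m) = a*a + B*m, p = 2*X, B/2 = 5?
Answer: 3435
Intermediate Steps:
B = 10 (B = 2*5 = 10)
p = 6 (p = 2*3 = 6)
N(S) = 6
v(a, m) = a**2 + 10*m (v(a, m) = a*a + 10*m = a**2 + 10*m)
v(N(6), 8)*30 - 45 = (6**2 + 10*8)*30 - 45 = (36 + 80)*30 - 45 = 116*30 - 45 = 3480 - 45 = 3435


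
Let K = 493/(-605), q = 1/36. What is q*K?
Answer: -493/21780 ≈ -0.022635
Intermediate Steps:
q = 1/36 ≈ 0.027778
K = -493/605 (K = 493*(-1/605) = -493/605 ≈ -0.81488)
q*K = (1/36)*(-493/605) = -493/21780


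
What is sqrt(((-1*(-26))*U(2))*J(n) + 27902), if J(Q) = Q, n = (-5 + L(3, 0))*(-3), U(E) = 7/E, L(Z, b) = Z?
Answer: 4*sqrt(1778) ≈ 168.67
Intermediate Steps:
n = 6 (n = (-5 + 3)*(-3) = -2*(-3) = 6)
sqrt(((-1*(-26))*U(2))*J(n) + 27902) = sqrt(((-1*(-26))*(7/2))*6 + 27902) = sqrt((26*(7*(1/2)))*6 + 27902) = sqrt((26*(7/2))*6 + 27902) = sqrt(91*6 + 27902) = sqrt(546 + 27902) = sqrt(28448) = 4*sqrt(1778)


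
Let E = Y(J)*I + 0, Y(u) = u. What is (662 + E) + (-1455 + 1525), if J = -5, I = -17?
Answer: 817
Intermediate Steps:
E = 85 (E = -5*(-17) + 0 = 85 + 0 = 85)
(662 + E) + (-1455 + 1525) = (662 + 85) + (-1455 + 1525) = 747 + 70 = 817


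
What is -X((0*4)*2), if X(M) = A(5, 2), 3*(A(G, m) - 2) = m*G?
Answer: -16/3 ≈ -5.3333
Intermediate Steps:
A(G, m) = 2 + G*m/3 (A(G, m) = 2 + (m*G)/3 = 2 + (G*m)/3 = 2 + G*m/3)
X(M) = 16/3 (X(M) = 2 + (⅓)*5*2 = 2 + 10/3 = 16/3)
-X((0*4)*2) = -1*16/3 = -16/3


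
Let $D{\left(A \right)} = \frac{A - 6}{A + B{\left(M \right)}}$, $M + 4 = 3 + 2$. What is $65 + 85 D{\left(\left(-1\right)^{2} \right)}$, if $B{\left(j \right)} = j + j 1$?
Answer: $- \frac{230}{3} \approx -76.667$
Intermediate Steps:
$M = 1$ ($M = -4 + \left(3 + 2\right) = -4 + 5 = 1$)
$B{\left(j \right)} = 2 j$ ($B{\left(j \right)} = j + j = 2 j$)
$D{\left(A \right)} = \frac{-6 + A}{2 + A}$ ($D{\left(A \right)} = \frac{A - 6}{A + 2 \cdot 1} = \frac{-6 + A}{A + 2} = \frac{-6 + A}{2 + A}$)
$65 + 85 D{\left(\left(-1\right)^{2} \right)} = 65 + 85 \frac{-6 + \left(-1\right)^{2}}{2 + \left(-1\right)^{2}} = 65 + 85 \frac{-6 + 1}{2 + 1} = 65 + 85 \cdot \frac{1}{3} \left(-5\right) = 65 + 85 \left(- \frac{5}{3}\right) = 65 - \frac{425}{3} = - \frac{230}{3}$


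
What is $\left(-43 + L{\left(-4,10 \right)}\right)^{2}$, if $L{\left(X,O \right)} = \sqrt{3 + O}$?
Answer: $\left(43 - \sqrt{13}\right)^{2} \approx 1551.9$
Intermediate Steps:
$\left(-43 + L{\left(-4,10 \right)}\right)^{2} = \left(-43 + \sqrt{3 + 10}\right)^{2} = \left(-43 + \sqrt{13}\right)^{2}$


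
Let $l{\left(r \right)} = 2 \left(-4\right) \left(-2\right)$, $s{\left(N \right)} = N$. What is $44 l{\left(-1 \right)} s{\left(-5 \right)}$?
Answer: $-3520$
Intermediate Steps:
$l{\left(r \right)} = 16$ ($l{\left(r \right)} = \left(-8\right) \left(-2\right) = 16$)
$44 l{\left(-1 \right)} s{\left(-5 \right)} = 44 \cdot 16 \left(-5\right) = 704 \left(-5\right) = -3520$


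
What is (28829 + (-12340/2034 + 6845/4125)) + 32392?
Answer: 17120750516/279675 ≈ 61217.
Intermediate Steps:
(28829 + (-12340/2034 + 6845/4125)) + 32392 = (28829 + (-12340*1/2034 + 6845*(1/4125))) + 32392 = (28829 + (-6170/1017 + 1369/825)) + 32392 = (28829 - 1232659/279675) + 32392 = 8061517916/279675 + 32392 = 17120750516/279675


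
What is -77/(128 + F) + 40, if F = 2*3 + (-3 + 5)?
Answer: 5363/136 ≈ 39.434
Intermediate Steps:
F = 8 (F = 6 + 2 = 8)
-77/(128 + F) + 40 = -77/(128 + 8) + 40 = -77/136 + 40 = 5363/136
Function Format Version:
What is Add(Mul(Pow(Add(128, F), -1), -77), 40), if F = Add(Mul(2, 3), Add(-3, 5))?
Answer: Rational(5363, 136) ≈ 39.434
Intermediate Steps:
F = 8 (F = Add(6, 2) = 8)
Add(Mul(Pow(Add(128, F), -1), -77), 40) = Add(Mul(Pow(Add(128, 8), -1), -77), 40) = Add(Mul(Pow(136, -1), -77), 40) = Add(Mul(Rational(1, 136), -77), 40) = Add(Rational(-77, 136), 40) = Rational(5363, 136)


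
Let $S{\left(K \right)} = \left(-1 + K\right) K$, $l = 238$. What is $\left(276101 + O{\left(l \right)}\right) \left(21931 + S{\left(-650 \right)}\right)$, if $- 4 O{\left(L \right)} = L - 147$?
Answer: $\frac{491508734353}{4} \approx 1.2288 \cdot 10^{11}$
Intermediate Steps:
$O{\left(L \right)} = \frac{147}{4} - \frac{L}{4}$ ($O{\left(L \right)} = - \frac{L - 147}{4} = - \frac{-147 + L}{4} = \frac{147}{4} - \frac{L}{4}$)
$S{\left(K \right)} = K \left(-1 + K\right)$
$\left(276101 + O{\left(l \right)}\right) \left(21931 + S{\left(-650 \right)}\right) = \left(276101 + \left(\frac{147}{4} - \frac{119}{2}\right)\right) \left(21931 - 650 \left(-1 - 650\right)\right) = \left(276101 + \left(\frac{147}{4} - \frac{119}{2}\right)\right) \left(21931 - -423150\right) = \left(276101 - \frac{91}{4}\right) \left(21931 + 423150\right) = \frac{1104313}{4} \cdot 445081 = \frac{491508734353}{4}$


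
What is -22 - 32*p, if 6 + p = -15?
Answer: 650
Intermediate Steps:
p = -21 (p = -6 - 15 = -21)
-22 - 32*p = -22 - 32*(-21) = -22 + 672 = 650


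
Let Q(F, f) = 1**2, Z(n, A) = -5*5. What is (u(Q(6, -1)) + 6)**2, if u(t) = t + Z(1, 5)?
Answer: 324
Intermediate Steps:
Z(n, A) = -25
Q(F, f) = 1
u(t) = -25 + t (u(t) = t - 25 = -25 + t)
(u(Q(6, -1)) + 6)**2 = ((-25 + 1) + 6)**2 = (-24 + 6)**2 = (-18)**2 = 324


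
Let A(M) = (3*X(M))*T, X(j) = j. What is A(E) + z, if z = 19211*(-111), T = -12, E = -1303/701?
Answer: -1494780213/701 ≈ -2.1324e+6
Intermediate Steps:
E = -1303/701 (E = -1303*1/701 = -1303/701 ≈ -1.8588)
z = -2132421
A(M) = -36*M (A(M) = (3*M)*(-12) = -36*M)
A(E) + z = -36*(-1303/701) - 2132421 = 46908/701 - 2132421 = -1494780213/701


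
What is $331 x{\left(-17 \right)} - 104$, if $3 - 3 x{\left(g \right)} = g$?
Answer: $\frac{6308}{3} \approx 2102.7$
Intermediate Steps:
$x{\left(g \right)} = 1 - \frac{g}{3}$
$331 x{\left(-17 \right)} - 104 = 331 \left(1 - - \frac{17}{3}\right) - 104 = 331 \left(1 + \frac{17}{3}\right) - 104 = 331 \cdot \frac{20}{3} - 104 = \frac{6620}{3} - 104 = \frac{6308}{3}$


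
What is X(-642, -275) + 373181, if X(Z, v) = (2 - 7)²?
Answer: 373206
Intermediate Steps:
X(Z, v) = 25 (X(Z, v) = (-5)² = 25)
X(-642, -275) + 373181 = 25 + 373181 = 373206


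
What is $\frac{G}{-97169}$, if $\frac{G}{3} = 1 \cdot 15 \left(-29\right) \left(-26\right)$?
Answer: $- \frac{33930}{97169} \approx -0.34919$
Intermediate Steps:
$G = 33930$ ($G = 3 \cdot 1 \cdot 15 \left(-29\right) \left(-26\right) = 3 \cdot 15 \left(-29\right) \left(-26\right) = 3 \left(\left(-435\right) \left(-26\right)\right) = 3 \cdot 11310 = 33930$)
$\frac{G}{-97169} = \frac{33930}{-97169} = 33930 \left(- \frac{1}{97169}\right) = - \frac{33930}{97169}$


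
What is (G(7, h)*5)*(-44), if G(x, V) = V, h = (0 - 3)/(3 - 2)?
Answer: 660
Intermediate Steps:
h = -3 (h = -3/1 = -3*1 = -3)
(G(7, h)*5)*(-44) = -3*5*(-44) = -15*(-44) = 660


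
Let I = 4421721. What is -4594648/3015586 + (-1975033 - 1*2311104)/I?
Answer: -16620733140245/6667039971753 ≈ -2.4930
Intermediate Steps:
-4594648/3015586 + (-1975033 - 1*2311104)/I = -4594648/3015586 + (-1975033 - 1*2311104)/4421721 = -4594648*1/3015586 + (-1975033 - 2311104)*(1/4421721) = -2297324/1507793 - 4286137*1/4421721 = -2297324/1507793 - 4286137/4421721 = -16620733140245/6667039971753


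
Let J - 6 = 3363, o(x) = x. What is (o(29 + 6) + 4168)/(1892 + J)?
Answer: 4203/5261 ≈ 0.79890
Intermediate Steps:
J = 3369 (J = 6 + 3363 = 3369)
(o(29 + 6) + 4168)/(1892 + J) = ((29 + 6) + 4168)/(1892 + 3369) = (35 + 4168)/5261 = 4203*(1/5261) = 4203/5261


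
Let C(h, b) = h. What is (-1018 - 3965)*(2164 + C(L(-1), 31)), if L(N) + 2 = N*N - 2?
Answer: -10768263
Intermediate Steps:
L(N) = -4 + N**2 (L(N) = -2 + (N*N - 2) = -2 + (N**2 - 2) = -2 + (-2 + N**2) = -4 + N**2)
(-1018 - 3965)*(2164 + C(L(-1), 31)) = (-1018 - 3965)*(2164 + (-4 + (-1)**2)) = -4983*(2164 + (-4 + 1)) = -4983*(2164 - 3) = -4983*2161 = -10768263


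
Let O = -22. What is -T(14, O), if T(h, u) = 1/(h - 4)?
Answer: -1/10 ≈ -0.10000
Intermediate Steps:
T(h, u) = 1/(-4 + h)
-T(14, O) = -1/(-4 + 14) = -1/10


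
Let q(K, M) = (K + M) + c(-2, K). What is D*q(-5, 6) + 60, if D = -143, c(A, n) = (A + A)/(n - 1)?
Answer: -535/3 ≈ -178.33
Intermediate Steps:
c(A, n) = 2*A/(-1 + n) (c(A, n) = (2*A)/(-1 + n) = 2*A/(-1 + n))
q(K, M) = K + M - 4/(-1 + K) (q(K, M) = (K + M) + 2*(-2)/(-1 + K) = (K + M) - 4/(-1 + K) = K + M - 4/(-1 + K))
D*q(-5, 6) + 60 = -143*(-4 + (-1 - 5)*(-5 + 6))/(-1 - 5) + 60 = -143*(-4 - 6*1)/(-6) + 60 = -(-143)*(-4 - 6)/6 + 60 = -(-143)*(-10)/6 + 60 = -143*5/3 + 60 = -715/3 + 60 = -535/3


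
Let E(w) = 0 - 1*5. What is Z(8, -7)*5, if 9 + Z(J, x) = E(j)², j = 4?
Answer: 80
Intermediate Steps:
E(w) = -5 (E(w) = 0 - 5 = -5)
Z(J, x) = 16 (Z(J, x) = -9 + (-5)² = -9 + 25 = 16)
Z(8, -7)*5 = 16*5 = 80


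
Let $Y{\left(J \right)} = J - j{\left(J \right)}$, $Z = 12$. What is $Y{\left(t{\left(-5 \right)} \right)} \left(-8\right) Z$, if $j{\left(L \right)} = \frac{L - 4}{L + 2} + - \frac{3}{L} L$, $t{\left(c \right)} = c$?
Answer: $480$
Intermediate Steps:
$j{\left(L \right)} = -3 + \frac{-4 + L}{2 + L}$ ($j{\left(L \right)} = \frac{-4 + L}{2 + L} - 3 = -3 + \frac{-4 + L}{2 + L}$)
$Y{\left(J \right)} = J - \frac{2 \left(-5 - J\right)}{2 + J}$
$Y{\left(t{\left(-5 \right)} \right)} \left(-8\right) Z = \frac{10 + \left(-5\right)^{2} + 4 \left(-5\right)}{2 - 5} \left(-8\right) 12 = \frac{10 + 25 - 20}{-3} \left(-8\right) 12 = \left(- \frac{1}{3}\right) 15 \left(-8\right) 12 = \left(-5\right) \left(-8\right) 12 = 40 \cdot 12 = 480$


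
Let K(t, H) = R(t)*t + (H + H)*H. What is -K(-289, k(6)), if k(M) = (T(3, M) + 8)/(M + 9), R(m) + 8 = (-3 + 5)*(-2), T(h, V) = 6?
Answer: -780692/225 ≈ -3469.7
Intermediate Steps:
R(m) = -12 (R(m) = -8 + (-3 + 5)*(-2) = -8 + 2*(-2) = -8 - 4 = -12)
k(M) = 14/(9 + M) (k(M) = (6 + 8)/(M + 9) = 14/(9 + M))
K(t, H) = -12*t + 2*H² (K(t, H) = -12*t + (H + H)*H = -12*t + (2*H)*H = -12*t + 2*H²)
-K(-289, k(6)) = -(-12*(-289) + 2*(14/(9 + 6))²) = -(3468 + 2*(14/15)²) = -(3468 + 2*(196/225)) = -(3468 + 392/225) = -1*780692/225 = -780692/225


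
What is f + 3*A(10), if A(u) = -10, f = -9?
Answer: -39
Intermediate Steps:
f + 3*A(10) = -9 + 3*(-10) = -9 - 30 = -39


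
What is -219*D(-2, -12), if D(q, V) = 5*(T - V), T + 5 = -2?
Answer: -5475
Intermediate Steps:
T = -7 (T = -5 - 2 = -7)
D(q, V) = -35 - 5*V (D(q, V) = 5*(-7 - V) = -35 - 5*V)
-219*D(-2, -12) = -219*(-35 - 5*(-12)) = -219*(-35 + 60) = -219*25 = -5475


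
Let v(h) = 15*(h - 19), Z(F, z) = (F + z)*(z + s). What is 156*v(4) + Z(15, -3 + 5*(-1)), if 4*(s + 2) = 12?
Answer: -35149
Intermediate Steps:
s = 1 (s = -2 + (1/4)*12 = -2 + 3 = 1)
Z(F, z) = (1 + z)*(F + z) (Z(F, z) = (F + z)*(z + 1) = (F + z)*(1 + z) = (1 + z)*(F + z))
v(h) = -285 + 15*h (v(h) = 15*(-19 + h) = -285 + 15*h)
156*v(4) + Z(15, -3 + 5*(-1)) = 156*(-285 + 15*4) + (15 + (-3 + 5*(-1)) + (-3 + 5*(-1))**2 + 15*(-3 + 5*(-1))) = 156*(-285 + 60) + (15 + (-3 - 5) + (-3 - 5)**2 + 15*(-3 - 5)) = 156*(-225) + (15 - 8 + (-8)**2 + 15*(-8)) = -35100 + (15 - 8 + 64 - 120) = -35100 - 49 = -35149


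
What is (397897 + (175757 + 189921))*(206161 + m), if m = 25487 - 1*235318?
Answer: -2802320250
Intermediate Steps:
m = -209831 (m = 25487 - 235318 = -209831)
(397897 + (175757 + 189921))*(206161 + m) = (397897 + (175757 + 189921))*(206161 - 209831) = (397897 + 365678)*(-3670) = 763575*(-3670) = -2802320250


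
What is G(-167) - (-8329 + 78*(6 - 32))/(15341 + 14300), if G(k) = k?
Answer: -4939690/29641 ≈ -166.65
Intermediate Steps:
G(-167) - (-8329 + 78*(6 - 32))/(15341 + 14300) = -167 - (-8329 + 78*(6 - 32))/(15341 + 14300) = -167 - (-8329 + 78*(-26))/29641 = -167 - (-8329 - 2028)/29641 = -167 - (-10357)/29641 = -167 - 1*(-10357/29641) = -167 + 10357/29641 = -4939690/29641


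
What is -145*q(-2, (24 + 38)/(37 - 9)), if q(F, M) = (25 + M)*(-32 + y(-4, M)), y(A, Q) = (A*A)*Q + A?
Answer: 110490/49 ≈ 2254.9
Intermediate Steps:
y(A, Q) = A + Q*A**2 (y(A, Q) = A**2*Q + A = Q*A**2 + A = A + Q*A**2)
q(F, M) = (-36 + 16*M)*(25 + M) (q(F, M) = (25 + M)*(-32 - 4*(1 - 4*M)) = (25 + M)*(-32 + (-4 + 16*M)) = (25 + M)*(-36 + 16*M) = (-36 + 16*M)*(25 + M))
-145*q(-2, (24 + 38)/(37 - 9)) = -145*(-900 + 16*((24 + 38)/(37 - 9))**2 + 364*((24 + 38)/(37 - 9))) = -145*(-900 + 16*(62/28)**2 + 364*(62/28)) = -145*(-900 + 16*(62*(1/28))**2 + 364*(62*(1/28))) = -145*(-900 + 16*(31/14)**2 + 364*(31/14)) = -145*(-900 + 16*(961/196) + 806) = -145*(-900 + 3844/49 + 806) = -145*(-762/49) = 110490/49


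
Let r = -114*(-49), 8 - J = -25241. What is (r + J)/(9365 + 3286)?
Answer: 30835/12651 ≈ 2.4374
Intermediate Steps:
J = 25249 (J = 8 - 1*(-25241) = 8 + 25241 = 25249)
r = 5586
(r + J)/(9365 + 3286) = (5586 + 25249)/(9365 + 3286) = 30835/12651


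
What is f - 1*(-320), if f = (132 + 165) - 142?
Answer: 475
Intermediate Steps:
f = 155 (f = 297 - 142 = 155)
f - 1*(-320) = 155 - 1*(-320) = 155 + 320 = 475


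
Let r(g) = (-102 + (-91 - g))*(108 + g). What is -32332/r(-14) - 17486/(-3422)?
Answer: 101214885/14394643 ≈ 7.0314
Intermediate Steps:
r(g) = (-193 - g)*(108 + g)
-32332/r(-14) - 17486/(-3422) = -32332/(-20844 - 1*(-14)**2 - 301*(-14)) - 17486/(-3422) = -32332/(-20844 - 1*196 + 4214) - 17486*(-1/3422) = -32332/(-20844 - 196 + 4214) + 8743/1711 = -32332/(-16826) + 8743/1711 = -32332*(-1/16826) + 8743/1711 = 16166/8413 + 8743/1711 = 101214885/14394643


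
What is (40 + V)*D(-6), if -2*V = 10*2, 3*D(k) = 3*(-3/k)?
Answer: 15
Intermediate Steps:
D(k) = -3/k (D(k) = (3*(-3/k))/3 = (-9/k)/3 = -3/k)
V = -10 (V = -5*2 = -1/2*20 = -10)
(40 + V)*D(-6) = (40 - 10)*(-3/(-6)) = 30*(-3*(-1/6)) = 30*(1/2) = 15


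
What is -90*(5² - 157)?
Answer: 11880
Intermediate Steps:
-90*(5² - 157) = -90*(25 - 157) = -90*(-132) = 11880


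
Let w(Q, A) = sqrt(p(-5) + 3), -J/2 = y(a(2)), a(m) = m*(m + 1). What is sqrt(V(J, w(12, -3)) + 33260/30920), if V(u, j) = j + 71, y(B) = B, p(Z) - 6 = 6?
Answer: sqrt(172269234 + 2390116*sqrt(15))/1546 ≈ 8.7149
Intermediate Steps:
p(Z) = 12 (p(Z) = 6 + 6 = 12)
a(m) = m*(1 + m)
J = -12 (J = -4*(1 + 2) = -4*3 = -2*6 = -12)
w(Q, A) = sqrt(15) (w(Q, A) = sqrt(12 + 3) = sqrt(15))
V(u, j) = 71 + j
sqrt(V(J, w(12, -3)) + 33260/30920) = sqrt((71 + sqrt(15)) + 33260/30920) = sqrt((71 + sqrt(15)) + 33260*(1/30920)) = sqrt((71 + sqrt(15)) + 1663/1546) = sqrt(111429/1546 + sqrt(15))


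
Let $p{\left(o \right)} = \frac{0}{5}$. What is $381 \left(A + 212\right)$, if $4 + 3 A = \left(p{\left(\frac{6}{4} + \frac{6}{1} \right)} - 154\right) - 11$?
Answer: $59309$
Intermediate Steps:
$p{\left(o \right)} = 0$ ($p{\left(o \right)} = 0 \cdot \frac{1}{5} = 0$)
$A = - \frac{169}{3}$ ($A = - \frac{4}{3} + \frac{\left(0 - 154\right) - 11}{3} = - \frac{4}{3} + \frac{-154 - 11}{3} = - \frac{4}{3} + \frac{1}{3} \left(-165\right) = - \frac{4}{3} - 55 = - \frac{169}{3} \approx -56.333$)
$381 \left(A + 212\right) = 381 \left(- \frac{169}{3} + 212\right) = 381 \cdot \frac{467}{3} = 59309$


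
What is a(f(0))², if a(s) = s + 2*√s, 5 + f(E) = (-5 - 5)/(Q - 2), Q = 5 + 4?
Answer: 765/49 - 540*I*√35/49 ≈ 15.612 - 65.198*I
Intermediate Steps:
Q = 9
f(E) = -45/7 (f(E) = -5 + (-5 - 5)/(9 - 2) = -5 - 10/7 = -45/7)
a(f(0))² = (-45/7 + 2*√(-45/7))² = (-45/7 + 2*(3*I*√35/7))² = (-45/7 + 6*I*√35/7)²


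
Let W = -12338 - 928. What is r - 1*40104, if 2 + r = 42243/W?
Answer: -177362813/4422 ≈ -40109.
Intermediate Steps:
W = -13266
r = -22925/4422 (r = -2 + 42243/(-13266) = -2 + 42243*(-1/13266) = -2 - 14081/4422 = -22925/4422 ≈ -5.1843)
r - 1*40104 = -22925/4422 - 1*40104 = -22925/4422 - 40104 = -177362813/4422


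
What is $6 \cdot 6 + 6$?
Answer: $42$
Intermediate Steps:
$6 \cdot 6 + 6 = 36 + 6 = 42$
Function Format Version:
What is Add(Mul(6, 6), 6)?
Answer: 42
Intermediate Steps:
Add(Mul(6, 6), 6) = Add(36, 6) = 42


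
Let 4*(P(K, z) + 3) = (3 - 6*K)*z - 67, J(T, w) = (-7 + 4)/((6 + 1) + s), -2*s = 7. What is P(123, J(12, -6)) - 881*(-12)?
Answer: 42839/4 ≈ 10710.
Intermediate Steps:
s = -7/2 (s = -½*7 = -7/2 ≈ -3.5000)
J(T, w) = -6/7 (J(T, w) = (-7 + 4)/((6 + 1) - 7/2) = -3/(7 - 7/2) = -3/7/2 = -3*2/7 = -6/7)
P(K, z) = -79/4 + z*(3 - 6*K)/4 (P(K, z) = -3 + ((3 - 6*K)*z - 67)/4 = -3 + (z*(3 - 6*K) - 67)/4 = -3 + (-67 + z*(3 - 6*K))/4 = -3 + (-67/4 + z*(3 - 6*K)/4) = -79/4 + z*(3 - 6*K)/4)
P(123, J(12, -6)) - 881*(-12) = (-79/4 + (¾)*(-6/7) - 3/2*123*(-6/7)) - 881*(-12) = (-79/4 - 9/14 + 1107/7) + 10572 = 551/4 + 10572 = 42839/4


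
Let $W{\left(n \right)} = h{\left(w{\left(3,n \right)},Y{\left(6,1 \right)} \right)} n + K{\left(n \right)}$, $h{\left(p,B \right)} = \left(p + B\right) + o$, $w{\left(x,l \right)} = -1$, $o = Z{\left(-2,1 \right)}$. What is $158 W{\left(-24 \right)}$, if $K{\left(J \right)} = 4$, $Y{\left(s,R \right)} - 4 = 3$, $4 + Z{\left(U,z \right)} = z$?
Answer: $-10744$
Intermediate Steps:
$Z{\left(U,z \right)} = -4 + z$
$Y{\left(s,R \right)} = 7$ ($Y{\left(s,R \right)} = 4 + 3 = 7$)
$o = -3$ ($o = -4 + 1 = -3$)
$h{\left(p,B \right)} = -3 + B + p$ ($h{\left(p,B \right)} = \left(p + B\right) - 3 = \left(B + p\right) - 3 = -3 + B + p$)
$W{\left(n \right)} = 4 + 3 n$ ($W{\left(n \right)} = \left(-3 + 7 - 1\right) n + 4 = 3 n + 4 = 4 + 3 n$)
$158 W{\left(-24 \right)} = 158 \left(4 + 3 \left(-24\right)\right) = 158 \left(4 - 72\right) = 158 \left(-68\right) = -10744$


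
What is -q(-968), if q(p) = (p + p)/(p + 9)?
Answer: -1936/959 ≈ -2.0188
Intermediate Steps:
q(p) = 2*p/(9 + p) (q(p) = (2*p)/(9 + p) = 2*p/(9 + p))
-q(-968) = -2*(-968)/(9 - 968) = -2*(-968)/(-959) = -2*(-968)*(-1)/959 = -1*1936/959 = -1936/959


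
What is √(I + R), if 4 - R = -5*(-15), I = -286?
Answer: I*√357 ≈ 18.894*I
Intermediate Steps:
R = -71 (R = 4 - (-5)*(-15) = 4 - 1*75 = 4 - 75 = -71)
√(I + R) = √(-286 - 71) = √(-357) = I*√357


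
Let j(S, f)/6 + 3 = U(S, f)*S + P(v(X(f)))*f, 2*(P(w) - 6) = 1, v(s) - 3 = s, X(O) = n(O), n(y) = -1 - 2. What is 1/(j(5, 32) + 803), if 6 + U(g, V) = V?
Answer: 1/2813 ≈ 0.00035549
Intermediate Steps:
n(y) = -3
X(O) = -3
U(g, V) = -6 + V
v(s) = 3 + s
P(w) = 13/2 (P(w) = 6 + (½)*1 = 6 + ½ = 13/2)
j(S, f) = -18 + 39*f + 6*S*(-6 + f) (j(S, f) = -18 + 6*((-6 + f)*S + 13*f/2) = -18 + 6*(S*(-6 + f) + 13*f/2) = -18 + 6*(13*f/2 + S*(-6 + f)) = -18 + (39*f + 6*S*(-6 + f)) = -18 + 39*f + 6*S*(-6 + f))
1/(j(5, 32) + 803) = 1/((-18 + 39*32 + 6*5*(-6 + 32)) + 803) = 1/((-18 + 1248 + 6*5*26) + 803) = 1/((-18 + 1248 + 780) + 803) = 1/(2010 + 803) = 1/2813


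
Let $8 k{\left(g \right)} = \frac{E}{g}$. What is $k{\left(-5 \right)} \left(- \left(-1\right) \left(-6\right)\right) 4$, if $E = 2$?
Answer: $\frac{6}{5} \approx 1.2$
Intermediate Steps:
$k{\left(g \right)} = \frac{1}{4 g}$ ($k{\left(g \right)} = \frac{2 \frac{1}{g}}{8} = \frac{1}{4 g}$)
$k{\left(-5 \right)} \left(- \left(-1\right) \left(-6\right)\right) 4 = \frac{1}{4 \left(-5\right)} \left(- \left(-1\right) \left(-6\right)\right) 4 = \frac{1}{4} \left(- \frac{1}{5}\right) \left(\left(-1\right) 6\right) 4 = \left(- \frac{1}{20}\right) \left(-6\right) 4 = \frac{3}{10} \cdot 4 = \frac{6}{5}$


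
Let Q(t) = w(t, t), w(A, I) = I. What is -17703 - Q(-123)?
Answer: -17580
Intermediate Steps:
Q(t) = t
-17703 - Q(-123) = -17703 - 1*(-123) = -17703 + 123 = -17580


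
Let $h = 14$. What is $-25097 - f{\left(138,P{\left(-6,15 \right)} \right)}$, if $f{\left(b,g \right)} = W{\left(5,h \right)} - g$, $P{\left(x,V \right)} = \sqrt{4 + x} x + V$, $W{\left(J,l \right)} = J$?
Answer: $-25087 - 6 i \sqrt{2} \approx -25087.0 - 8.4853 i$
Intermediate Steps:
$P{\left(x,V \right)} = V + x \sqrt{4 + x}$ ($P{\left(x,V \right)} = x \sqrt{4 + x} + V = V + x \sqrt{4 + x}$)
$f{\left(b,g \right)} = 5 - g$
$-25097 - f{\left(138,P{\left(-6,15 \right)} \right)} = -25097 - \left(5 - \left(15 - 6 \sqrt{4 - 6}\right)\right) = -25097 - \left(5 - \left(15 - 6 \sqrt{-2}\right)\right) = -25097 - \left(5 - \left(15 - 6 i \sqrt{2}\right)\right) = -25097 - \left(-10 + 6 i \sqrt{2}\right) = -25097 + \left(10 - 6 i \sqrt{2}\right) = -25087 - 6 i \sqrt{2}$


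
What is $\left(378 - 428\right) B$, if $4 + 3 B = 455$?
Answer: $- \frac{22550}{3} \approx -7516.7$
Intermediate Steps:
$B = \frac{451}{3}$ ($B = - \frac{4}{3} + \frac{1}{3} \cdot 455 = - \frac{4}{3} + \frac{455}{3} = \frac{451}{3} \approx 150.33$)
$\left(378 - 428\right) B = \left(378 - 428\right) \frac{451}{3} = \left(-50\right) \frac{451}{3} = - \frac{22550}{3}$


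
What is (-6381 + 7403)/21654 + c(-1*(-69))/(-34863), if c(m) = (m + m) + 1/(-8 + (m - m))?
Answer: 43525921/1006564536 ≈ 0.043242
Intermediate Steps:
c(m) = -1/8 + 2*m (c(m) = 2*m + 1/(-8 + 0) = 2*m + 1/(-8) = 2*m - 1/8 = -1/8 + 2*m)
(-6381 + 7403)/21654 + c(-1*(-69))/(-34863) = (-6381 + 7403)/21654 + (-1/8 + 2*(-1*(-69)))/(-34863) = 1022*(1/21654) + (-1/8 + 2*69)*(-1/34863) = 511/10827 + (-1/8 + 138)*(-1/34863) = 511/10827 + (1103/8)*(-1/34863) = 511/10827 - 1103/278904 = 43525921/1006564536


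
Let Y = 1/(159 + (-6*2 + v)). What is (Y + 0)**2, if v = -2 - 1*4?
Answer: 1/19881 ≈ 5.0299e-5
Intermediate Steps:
v = -6 (v = -2 - 4 = -6)
Y = 1/141 (Y = 1/(159 + (-6*2 - 6)) = 1/(159 + (-12 - 6)) = 1/(159 - 18) = 1/141 ≈ 0.0070922)
(Y + 0)**2 = (1/141 + 0)**2 = (1/141)**2 = 1/19881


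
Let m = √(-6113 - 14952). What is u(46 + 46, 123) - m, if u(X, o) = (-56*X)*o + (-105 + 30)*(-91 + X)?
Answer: -633771 - I*√21065 ≈ -6.3377e+5 - 145.14*I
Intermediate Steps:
m = I*√21065 (m = √(-21065) = I*√21065 ≈ 145.14*I)
u(X, o) = 6825 - 75*X - 56*X*o (u(X, o) = -56*X*o - 75*(-91 + X) = -56*X*o + (6825 - 75*X) = 6825 - 75*X - 56*X*o)
u(46 + 46, 123) - m = (6825 - 75*(46 + 46) - 56*(46 + 46)*123) - I*√21065 = (6825 - 75*92 - 56*92*123) - I*√21065 = (6825 - 6900 - 633696) - I*√21065 = -633771 - I*√21065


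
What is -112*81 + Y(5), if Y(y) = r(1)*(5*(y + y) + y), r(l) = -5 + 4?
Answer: -9127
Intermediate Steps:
r(l) = -1
Y(y) = -11*y (Y(y) = -(5*(y + y) + y) = -(5*(2*y) + y) = -(10*y + y) = -11*y)
-112*81 + Y(5) = -112*81 - 11*5 = -9072 - 55 = -9127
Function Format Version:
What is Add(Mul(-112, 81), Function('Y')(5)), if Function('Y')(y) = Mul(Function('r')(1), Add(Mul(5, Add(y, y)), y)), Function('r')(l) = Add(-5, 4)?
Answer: -9127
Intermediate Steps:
Function('r')(l) = -1
Function('Y')(y) = Mul(-11, y) (Function('Y')(y) = Mul(-1, Add(Mul(5, Add(y, y)), y)) = Mul(-1, Add(Mul(5, Mul(2, y)), y)) = Mul(-1, Add(Mul(10, y), y)) = Mul(-1, Mul(11, y)) = Mul(-11, y))
Add(Mul(-112, 81), Function('Y')(5)) = Add(Mul(-112, 81), Mul(-11, 5)) = Add(-9072, -55) = -9127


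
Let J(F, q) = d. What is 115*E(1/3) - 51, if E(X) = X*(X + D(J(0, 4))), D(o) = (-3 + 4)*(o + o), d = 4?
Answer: 2416/9 ≈ 268.44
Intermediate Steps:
J(F, q) = 4
D(o) = 2*o (D(o) = 1*(2*o) = 2*o)
E(X) = X*(8 + X) (E(X) = X*(X + 2*4) = X*(X + 8) = X*(8 + X))
115*E(1/3) - 51 = 115*((8 + 1/3)/3) - 51 = 115*((1/3)*(25/3)) - 51 = 115*(25/9) - 51 = 2875/9 - 51 = 2416/9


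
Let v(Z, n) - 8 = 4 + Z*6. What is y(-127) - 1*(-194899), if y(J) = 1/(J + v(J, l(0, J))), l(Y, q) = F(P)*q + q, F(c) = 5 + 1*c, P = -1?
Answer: 170926422/877 ≈ 1.9490e+5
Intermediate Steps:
F(c) = 5 + c
l(Y, q) = 5*q (l(Y, q) = (5 - 1)*q + q = 4*q + q = 5*q)
v(Z, n) = 12 + 6*Z (v(Z, n) = 8 + (4 + Z*6) = 8 + (4 + 6*Z) = 12 + 6*Z)
y(J) = 1/(12 + 7*J) (y(J) = 1/(J + (12 + 6*J)) = 1/(12 + 7*J))
y(-127) - 1*(-194899) = 1/(12 + 7*(-127)) - 1*(-194899) = 1/(12 - 889) + 194899 = 1/(-877) + 194899 = -1/877 + 194899 = 170926422/877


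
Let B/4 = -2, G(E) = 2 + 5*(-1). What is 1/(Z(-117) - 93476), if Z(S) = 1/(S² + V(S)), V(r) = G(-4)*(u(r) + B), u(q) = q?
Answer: -14064/1314646463 ≈ -1.0698e-5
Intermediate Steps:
G(E) = -3 (G(E) = 2 - 5 = -3)
B = -8 (B = 4*(-2) = -8)
V(r) = 24 - 3*r (V(r) = -3*(r - 8) = -3*(-8 + r) = 24 - 3*r)
Z(S) = 1/(24 + S² - 3*S) (Z(S) = 1/(S² + (24 - 3*S)) = 1/(24 + S² - 3*S))
1/(Z(-117) - 93476) = 1/(1/(24 + (-117)² - 3*(-117)) - 93476) = 1/(1/(24 + 13689 + 351) - 93476) = 1/(1/14064 - 93476) = 1/(-1314646463/14064) = -14064/1314646463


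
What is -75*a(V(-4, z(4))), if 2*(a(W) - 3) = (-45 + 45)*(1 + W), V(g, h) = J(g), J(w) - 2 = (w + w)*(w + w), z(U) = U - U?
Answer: -225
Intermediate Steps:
z(U) = 0
J(w) = 2 + 4*w² (J(w) = 2 + (w + w)*(w + w) = 2 + (2*w)*(2*w) = 2 + 4*w²)
V(g, h) = 2 + 4*g²
a(W) = 3 (a(W) = 3 + ((-45 + 45)*(1 + W))/2 = 3 + (0*(1 + W))/2 = 3 + (½)*0 = 3 + 0 = 3)
-75*a(V(-4, z(4))) = -75*3 = -225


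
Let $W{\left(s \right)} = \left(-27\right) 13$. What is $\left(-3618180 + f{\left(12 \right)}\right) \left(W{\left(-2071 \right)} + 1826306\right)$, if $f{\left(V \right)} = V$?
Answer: $-6606611950440$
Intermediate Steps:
$W{\left(s \right)} = -351$
$\left(-3618180 + f{\left(12 \right)}\right) \left(W{\left(-2071 \right)} + 1826306\right) = \left(-3618180 + 12\right) \left(-351 + 1826306\right) = \left(-3618168\right) 1825955 = -6606611950440$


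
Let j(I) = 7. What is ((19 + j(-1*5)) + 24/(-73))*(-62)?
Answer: -116188/73 ≈ -1591.6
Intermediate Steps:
((19 + j(-1*5)) + 24/(-73))*(-62) = ((19 + 7) + 24/(-73))*(-62) = (26 + 24*(-1/73))*(-62) = (26 - 24/73)*(-62) = (1874/73)*(-62) = -116188/73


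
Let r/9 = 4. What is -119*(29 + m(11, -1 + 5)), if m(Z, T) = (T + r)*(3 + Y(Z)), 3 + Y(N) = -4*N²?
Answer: 2300389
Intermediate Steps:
r = 36 (r = 9*4 = 36)
Y(N) = -3 - 4*N²
m(Z, T) = -4*Z²*(36 + T) (m(Z, T) = (T + 36)*(3 + (-3 - 4*Z²)) = (36 + T)*(-4*Z²) = -4*Z²*(36 + T))
-119*(29 + m(11, -1 + 5)) = -119*(29 + 4*11²*(-36 - (-1 + 5))) = -119*(29 + 4*121*(-36 - 1*4)) = -119*(29 + 4*121*(-36 - 4)) = -119*(29 + 4*121*(-40)) = -119*(29 - 19360) = -119*(-19331) = 2300389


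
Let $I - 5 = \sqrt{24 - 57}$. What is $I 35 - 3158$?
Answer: $-2983 + 35 i \sqrt{33} \approx -2983.0 + 201.06 i$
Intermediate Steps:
$I = 5 + i \sqrt{33}$ ($I = 5 + \sqrt{24 - 57} = 5 + \sqrt{-33} = 5 + i \sqrt{33} \approx 5.0 + 5.7446 i$)
$I 35 - 3158 = \left(5 + i \sqrt{33}\right) 35 - 3158 = \left(175 + 35 i \sqrt{33}\right) - 3158 = -2983 + 35 i \sqrt{33}$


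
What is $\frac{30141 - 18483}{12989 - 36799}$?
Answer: $- \frac{5829}{11905} \approx -0.48963$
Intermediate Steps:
$\frac{30141 - 18483}{12989 - 36799} = \frac{11658}{-23810} = 11658 \left(- \frac{1}{23810}\right) = - \frac{5829}{11905}$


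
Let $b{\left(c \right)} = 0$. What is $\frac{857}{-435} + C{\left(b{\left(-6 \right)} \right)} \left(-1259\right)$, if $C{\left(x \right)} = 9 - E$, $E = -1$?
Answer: $- \frac{5477507}{435} \approx -12592.0$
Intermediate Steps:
$C{\left(x \right)} = 10$ ($C{\left(x \right)} = 9 - -1 = 9 + 1 = 10$)
$\frac{857}{-435} + C{\left(b{\left(-6 \right)} \right)} \left(-1259\right) = \frac{857}{-435} + 10 \left(-1259\right) = 857 \left(- \frac{1}{435}\right) - 12590 = - \frac{857}{435} - 12590 = - \frac{5477507}{435}$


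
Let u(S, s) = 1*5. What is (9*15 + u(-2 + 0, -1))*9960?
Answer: 1394400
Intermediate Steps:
u(S, s) = 5
(9*15 + u(-2 + 0, -1))*9960 = (9*15 + 5)*9960 = (135 + 5)*9960 = 140*9960 = 1394400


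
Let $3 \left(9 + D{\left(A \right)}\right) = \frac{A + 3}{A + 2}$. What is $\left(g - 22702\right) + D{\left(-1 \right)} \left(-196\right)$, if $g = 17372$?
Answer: $- \frac{11090}{3} \approx -3696.7$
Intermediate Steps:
$D{\left(A \right)} = -9 + \frac{3 + A}{3 \left(2 + A\right)}$ ($D{\left(A \right)} = -9 + \frac{\left(A + 3\right) \frac{1}{A + 2}}{3} = -9 + \frac{\left(3 + A\right) \frac{1}{2 + A}}{3} = -9 + \frac{\frac{1}{2 + A} \left(3 + A\right)}{3} = -9 + \frac{3 + A}{3 \left(2 + A\right)}$)
$\left(g - 22702\right) + D{\left(-1 \right)} \left(-196\right) = \left(17372 - 22702\right) + \frac{-51 - -26}{3 \left(2 - 1\right)} \left(-196\right) = -5330 + \frac{-51 + 26}{3 \cdot 1} \left(-196\right) = -5330 + \frac{1}{3} \cdot 1 \left(-25\right) \left(-196\right) = -5330 - - \frac{4900}{3} = -5330 + \frac{4900}{3} = - \frac{11090}{3}$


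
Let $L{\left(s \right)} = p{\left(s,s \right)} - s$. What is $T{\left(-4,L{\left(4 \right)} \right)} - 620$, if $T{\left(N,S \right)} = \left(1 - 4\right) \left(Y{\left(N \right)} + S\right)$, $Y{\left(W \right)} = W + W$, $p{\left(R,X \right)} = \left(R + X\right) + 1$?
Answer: $-611$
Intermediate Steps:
$p{\left(R,X \right)} = 1 + R + X$
$L{\left(s \right)} = 1 + s$ ($L{\left(s \right)} = \left(1 + s + s\right) - s = \left(1 + 2 s\right) - s = 1 + s$)
$Y{\left(W \right)} = 2 W$
$T{\left(N,S \right)} = - 6 N - 3 S$ ($T{\left(N,S \right)} = \left(1 - 4\right) \left(2 N + S\right) = - 3 \left(S + 2 N\right) = - 6 N - 3 S$)
$T{\left(-4,L{\left(4 \right)} \right)} - 620 = \left(\left(-6\right) \left(-4\right) - 3 \left(1 + 4\right)\right) - 620 = \left(24 - 15\right) - 620 = 9 - 620 = -611$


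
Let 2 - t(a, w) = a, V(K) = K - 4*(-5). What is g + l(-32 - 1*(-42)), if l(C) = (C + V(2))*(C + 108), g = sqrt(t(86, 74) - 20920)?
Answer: 3776 + 2*I*sqrt(5251) ≈ 3776.0 + 144.93*I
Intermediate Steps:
V(K) = 20 + K (V(K) = K + 20 = 20 + K)
t(a, w) = 2 - a
g = 2*I*sqrt(5251) (g = sqrt((2 - 1*86) - 20920) = sqrt((2 - 86) - 20920) = sqrt(-84 - 20920) = sqrt(-21004) = 2*I*sqrt(5251) ≈ 144.93*I)
l(C) = (22 + C)*(108 + C) (l(C) = (C + (20 + 2))*(C + 108) = (C + 22)*(108 + C) = (22 + C)*(108 + C))
g + l(-32 - 1*(-42)) = 2*I*sqrt(5251) + (2376 + (-32 - 1*(-42))**2 + 130*(-32 - 1*(-42))) = 2*I*sqrt(5251) + (2376 + (-32 + 42)**2 + 130*(-32 + 42)) = 2*I*sqrt(5251) + (2376 + 10**2 + 130*10) = 2*I*sqrt(5251) + (2376 + 100 + 1300) = 2*I*sqrt(5251) + 3776 = 3776 + 2*I*sqrt(5251)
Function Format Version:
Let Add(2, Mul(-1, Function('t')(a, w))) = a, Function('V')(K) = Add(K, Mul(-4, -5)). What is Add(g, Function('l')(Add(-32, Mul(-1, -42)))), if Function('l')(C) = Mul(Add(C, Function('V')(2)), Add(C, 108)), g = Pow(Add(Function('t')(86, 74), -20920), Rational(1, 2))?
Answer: Add(3776, Mul(2, I, Pow(5251, Rational(1, 2)))) ≈ Add(3776.0, Mul(144.93, I))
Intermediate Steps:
Function('V')(K) = Add(20, K) (Function('V')(K) = Add(K, 20) = Add(20, K))
Function('t')(a, w) = Add(2, Mul(-1, a))
g = Mul(2, I, Pow(5251, Rational(1, 2))) (g = Pow(Add(Add(2, Mul(-1, 86)), -20920), Rational(1, 2)) = Pow(Add(Add(2, -86), -20920), Rational(1, 2)) = Pow(Add(-84, -20920), Rational(1, 2)) = Pow(-21004, Rational(1, 2)) = Mul(2, I, Pow(5251, Rational(1, 2))) ≈ Mul(144.93, I))
Function('l')(C) = Mul(Add(22, C), Add(108, C)) (Function('l')(C) = Mul(Add(C, Add(20, 2)), Add(C, 108)) = Mul(Add(C, 22), Add(108, C)) = Mul(Add(22, C), Add(108, C)))
Add(g, Function('l')(Add(-32, Mul(-1, -42)))) = Add(Mul(2, I, Pow(5251, Rational(1, 2))), Add(2376, Pow(Add(-32, Mul(-1, -42)), 2), Mul(130, Add(-32, Mul(-1, -42))))) = Add(Mul(2, I, Pow(5251, Rational(1, 2))), Add(2376, Pow(Add(-32, 42), 2), Mul(130, Add(-32, 42)))) = Add(Mul(2, I, Pow(5251, Rational(1, 2))), Add(2376, Pow(10, 2), Mul(130, 10))) = Add(Mul(2, I, Pow(5251, Rational(1, 2))), Add(2376, 100, 1300)) = Add(Mul(2, I, Pow(5251, Rational(1, 2))), 3776) = Add(3776, Mul(2, I, Pow(5251, Rational(1, 2))))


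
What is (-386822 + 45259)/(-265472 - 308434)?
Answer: 341563/573906 ≈ 0.59515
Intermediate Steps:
(-386822 + 45259)/(-265472 - 308434) = -341563/(-573906) = -341563*(-1/573906) = 341563/573906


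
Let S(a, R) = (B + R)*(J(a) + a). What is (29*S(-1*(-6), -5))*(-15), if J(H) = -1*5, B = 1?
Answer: 1740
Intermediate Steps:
J(H) = -5
S(a, R) = (1 + R)*(-5 + a)
(29*S(-1*(-6), -5))*(-15) = (29*(-5 - 1*(-6) - 5*(-5) - (-5)*(-6)))*(-15) = (29*(-5 + 6 + 25 - 5*6))*(-15) = (29*(-5 + 6 + 25 - 30))*(-15) = (29*(-4))*(-15) = -116*(-15) = 1740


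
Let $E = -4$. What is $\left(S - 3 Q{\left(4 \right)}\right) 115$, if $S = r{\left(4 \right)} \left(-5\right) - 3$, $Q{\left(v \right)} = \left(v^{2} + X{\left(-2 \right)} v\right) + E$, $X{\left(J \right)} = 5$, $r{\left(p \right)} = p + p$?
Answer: $-15985$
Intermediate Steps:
$r{\left(p \right)} = 2 p$
$Q{\left(v \right)} = -4 + v^{2} + 5 v$ ($Q{\left(v \right)} = \left(v^{2} + 5 v\right) - 4 = -4 + v^{2} + 5 v$)
$S = -43$ ($S = 2 \cdot 4 \left(-5\right) - 3 = 8 \left(-5\right) - 3 = -40 - 3 = -43$)
$\left(S - 3 Q{\left(4 \right)}\right) 115 = \left(-43 - 3 \left(-4 + 4^{2} + 5 \cdot 4\right)\right) 115 = \left(-43 - 3 \left(-4 + 16 + 20\right)\right) 115 = \left(-43 - 96\right) 115 = \left(-139\right) 115 = -15985$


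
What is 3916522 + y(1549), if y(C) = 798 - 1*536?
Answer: 3916784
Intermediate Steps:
y(C) = 262 (y(C) = 798 - 536 = 262)
3916522 + y(1549) = 3916522 + 262 = 3916784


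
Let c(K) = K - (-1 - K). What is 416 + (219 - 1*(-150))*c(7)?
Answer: 5951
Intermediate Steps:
c(K) = 1 + 2*K (c(K) = K + (1 + K) = 1 + 2*K)
416 + (219 - 1*(-150))*c(7) = 416 + (219 - 1*(-150))*(1 + 2*7) = 416 + (219 + 150)*(1 + 14) = 416 + 369*15 = 416 + 5535 = 5951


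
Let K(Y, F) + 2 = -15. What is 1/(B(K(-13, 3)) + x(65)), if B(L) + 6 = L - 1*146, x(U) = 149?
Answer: -1/20 ≈ -0.050000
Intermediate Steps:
K(Y, F) = -17 (K(Y, F) = -2 - 15 = -17)
B(L) = -152 + L (B(L) = -6 + (L - 1*146) = -6 + (L - 146) = -6 + (-146 + L) = -152 + L)
1/(B(K(-13, 3)) + x(65)) = 1/((-152 - 17) + 149) = 1/(-169 + 149) = 1/(-20) = -1/20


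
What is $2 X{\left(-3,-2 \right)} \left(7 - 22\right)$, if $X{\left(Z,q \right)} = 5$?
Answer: $-150$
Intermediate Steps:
$2 X{\left(-3,-2 \right)} \left(7 - 22\right) = 2 \cdot 5 \left(7 - 22\right) = 10 \left(-15\right) = -150$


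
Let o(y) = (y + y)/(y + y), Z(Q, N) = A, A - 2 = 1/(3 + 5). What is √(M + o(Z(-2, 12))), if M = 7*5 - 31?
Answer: √5 ≈ 2.2361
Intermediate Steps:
A = 17/8 (A = 2 + 1/(3 + 5) = 2 + 1/8 = 2 + ⅛ = 17/8 ≈ 2.1250)
Z(Q, N) = 17/8
o(y) = 1 (o(y) = (2*y)/((2*y)) = (2*y)*(1/(2*y)) = 1)
M = 4 (M = 35 - 31 = 4)
√(M + o(Z(-2, 12))) = √(4 + 1) = √5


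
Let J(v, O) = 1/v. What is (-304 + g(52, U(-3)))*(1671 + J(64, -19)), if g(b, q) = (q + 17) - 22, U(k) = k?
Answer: -4170855/8 ≈ -5.2136e+5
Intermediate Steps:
g(b, q) = -5 + q (g(b, q) = (17 + q) - 22 = -5 + q)
(-304 + g(52, U(-3)))*(1671 + J(64, -19)) = (-304 + (-5 - 3))*(1671 + 1/64) = (-304 - 8)*(1671 + 1/64) = -312*106945/64 = -4170855/8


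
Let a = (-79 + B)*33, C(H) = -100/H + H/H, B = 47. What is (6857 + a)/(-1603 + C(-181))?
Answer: -1049981/289862 ≈ -3.6223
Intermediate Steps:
C(H) = 1 - 100/H (C(H) = -100/H + 1 = 1 - 100/H)
a = -1056 (a = (-79 + 47)*33 = -32*33 = -1056)
(6857 + a)/(-1603 + C(-181)) = (6857 - 1056)/(-1603 + (-100 - 181)/(-181)) = 5801/(-1603 - 1/181*(-281)) = 5801/(-1603 + 281/181) = 5801/(-289862/181) = 5801*(-181/289862) = -1049981/289862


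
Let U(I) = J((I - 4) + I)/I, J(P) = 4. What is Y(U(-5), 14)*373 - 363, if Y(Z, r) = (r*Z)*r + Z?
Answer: -295739/5 ≈ -59148.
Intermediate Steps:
U(I) = 4/I
Y(Z, r) = Z + Z*r² (Y(Z, r) = (Z*r)*r + Z = Z*r² + Z = Z + Z*r²)
Y(U(-5), 14)*373 - 363 = ((4/(-5))*(1 + 14²))*373 - 363 = ((4*(-⅕))*(1 + 196))*373 - 363 = -⅘*197*373 - 363 = -788/5*373 - 363 = -293924/5 - 363 = -295739/5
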